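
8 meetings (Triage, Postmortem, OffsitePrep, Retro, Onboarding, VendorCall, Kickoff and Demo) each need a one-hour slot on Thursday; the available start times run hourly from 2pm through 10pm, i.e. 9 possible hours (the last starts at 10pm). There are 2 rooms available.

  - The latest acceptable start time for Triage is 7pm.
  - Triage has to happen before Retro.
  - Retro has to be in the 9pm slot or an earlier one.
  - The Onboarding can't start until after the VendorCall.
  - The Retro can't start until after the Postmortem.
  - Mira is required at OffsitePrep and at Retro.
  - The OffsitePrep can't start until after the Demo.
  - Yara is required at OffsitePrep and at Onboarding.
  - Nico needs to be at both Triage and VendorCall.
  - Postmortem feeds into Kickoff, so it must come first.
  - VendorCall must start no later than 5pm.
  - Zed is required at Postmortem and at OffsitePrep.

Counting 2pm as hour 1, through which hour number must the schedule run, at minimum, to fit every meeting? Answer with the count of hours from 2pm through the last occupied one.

The precedence chain requires at least 2 distinct hours.
With at most 2 per hour and 8 meetings, at least 4 hours are needed.
4 works (last occupied hour: 5pm): for example Postmortem -> 2pm, Kickoff -> 5pm, Onboarding -> 5pm, Triage -> 2pm, Retro -> 3pm, Demo -> 3pm, VendorCall -> 4pm, OffsitePrep -> 4pm.

4 hours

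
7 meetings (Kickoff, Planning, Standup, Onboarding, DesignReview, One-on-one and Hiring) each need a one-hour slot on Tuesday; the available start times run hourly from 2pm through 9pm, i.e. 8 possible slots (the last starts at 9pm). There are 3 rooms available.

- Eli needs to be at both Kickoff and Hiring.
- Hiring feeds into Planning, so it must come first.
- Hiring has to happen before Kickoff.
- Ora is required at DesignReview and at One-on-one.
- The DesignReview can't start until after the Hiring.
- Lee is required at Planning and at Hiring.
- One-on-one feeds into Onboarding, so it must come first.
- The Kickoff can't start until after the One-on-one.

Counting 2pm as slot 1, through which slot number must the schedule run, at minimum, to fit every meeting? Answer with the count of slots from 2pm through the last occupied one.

3

The precedence chain requires at least 2 distinct slots.
With at most 3 per slot and 7 meetings, at least 3 slots are needed.
3 works (last occupied slot: 4pm): for example Planning -> 3pm, Kickoff -> 3pm, Hiring -> 2pm, DesignReview -> 4pm, Standup -> 2pm, One-on-one -> 2pm, Onboarding -> 3pm.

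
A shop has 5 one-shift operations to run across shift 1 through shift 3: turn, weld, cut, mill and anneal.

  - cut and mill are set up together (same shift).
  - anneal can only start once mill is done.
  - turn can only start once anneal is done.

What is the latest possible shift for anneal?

Precedence pushes anneal to at least shift 2; downstream work caps anneal at shift 2.
anneal at shift 2 is achievable: weld=shift 1, anneal=shift 2, cut=shift 1, mill=shift 1, turn=shift 3.

shift 2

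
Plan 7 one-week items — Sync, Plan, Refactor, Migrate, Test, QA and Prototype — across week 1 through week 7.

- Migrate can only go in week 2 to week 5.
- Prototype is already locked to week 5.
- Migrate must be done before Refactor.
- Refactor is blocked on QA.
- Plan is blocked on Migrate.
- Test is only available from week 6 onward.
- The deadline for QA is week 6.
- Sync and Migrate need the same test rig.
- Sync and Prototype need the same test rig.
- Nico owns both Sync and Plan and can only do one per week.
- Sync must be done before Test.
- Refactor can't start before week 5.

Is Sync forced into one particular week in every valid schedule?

Sync can be week 1 (e.g. Plan -> week 3; QA -> week 1; Migrate -> week 2; Refactor -> week 5; Sync -> week 1; Prototype -> week 5; Test -> week 6) or week 2 (e.g. Migrate=week 3, Test=week 6, Plan=week 4, QA=week 1, Refactor=week 5, Sync=week 2, Prototype=week 5).

No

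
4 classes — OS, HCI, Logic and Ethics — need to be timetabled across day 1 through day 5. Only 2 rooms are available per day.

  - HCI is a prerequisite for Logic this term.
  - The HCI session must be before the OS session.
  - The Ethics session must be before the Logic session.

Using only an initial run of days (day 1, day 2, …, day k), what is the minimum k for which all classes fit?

The precedence chain requires at least 2 distinct days.
With at most 2 per day and 4 classes, at least 2 days are needed.
2 works (last occupied day: day 2): for example HCI in day 1, Logic in day 2, Ethics in day 1, OS in day 2.

2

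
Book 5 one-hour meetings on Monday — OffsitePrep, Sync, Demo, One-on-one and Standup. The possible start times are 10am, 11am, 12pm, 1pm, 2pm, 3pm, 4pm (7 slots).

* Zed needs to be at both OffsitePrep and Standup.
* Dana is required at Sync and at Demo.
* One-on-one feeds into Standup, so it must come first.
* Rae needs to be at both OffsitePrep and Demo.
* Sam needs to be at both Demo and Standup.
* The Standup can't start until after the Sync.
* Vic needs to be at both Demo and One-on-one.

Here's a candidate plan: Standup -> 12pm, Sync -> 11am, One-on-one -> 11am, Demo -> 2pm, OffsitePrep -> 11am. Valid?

Sam needs to be at both Demo and Standup — holds.
The Standup can't start until after the Sync — holds.
Rae needs to be at both OffsitePrep and Demo — holds.
Vic needs to be at both Demo and One-on-one — holds.
Dana is required at Sync and at Demo — holds.
One-on-one feeds into Standup, so it must come first — holds.
Zed needs to be at both OffsitePrep and Standup — holds.

Valid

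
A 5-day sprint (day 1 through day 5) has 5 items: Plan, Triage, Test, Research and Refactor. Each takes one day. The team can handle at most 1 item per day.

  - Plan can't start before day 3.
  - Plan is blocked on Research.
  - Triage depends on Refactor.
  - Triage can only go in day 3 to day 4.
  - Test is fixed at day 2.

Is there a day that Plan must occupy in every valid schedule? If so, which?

day 5

Plan is available from day 3.
So Plan is pinned to day 5.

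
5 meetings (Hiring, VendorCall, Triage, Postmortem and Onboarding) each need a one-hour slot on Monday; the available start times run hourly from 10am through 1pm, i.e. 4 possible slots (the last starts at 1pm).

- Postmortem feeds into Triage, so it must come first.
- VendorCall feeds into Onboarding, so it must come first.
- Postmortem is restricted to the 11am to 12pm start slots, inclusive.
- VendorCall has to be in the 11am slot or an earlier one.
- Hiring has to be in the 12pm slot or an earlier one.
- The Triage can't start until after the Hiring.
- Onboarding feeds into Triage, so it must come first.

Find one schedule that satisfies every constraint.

Triage in 12pm; VendorCall in 10am; Onboarding in 11am; Hiring in 10am; Postmortem in 11am

Checking: Hiring(10am) before Triage(12pm); Onboarding(11am) before Triage(12pm); Postmortem(11am) before Triage(12pm); VendorCall(10am) before Onboarding(11am); Hiring=10am in [10am,12pm]; Postmortem=11am in [11am,12pm]; VendorCall=10am in [10am,11am].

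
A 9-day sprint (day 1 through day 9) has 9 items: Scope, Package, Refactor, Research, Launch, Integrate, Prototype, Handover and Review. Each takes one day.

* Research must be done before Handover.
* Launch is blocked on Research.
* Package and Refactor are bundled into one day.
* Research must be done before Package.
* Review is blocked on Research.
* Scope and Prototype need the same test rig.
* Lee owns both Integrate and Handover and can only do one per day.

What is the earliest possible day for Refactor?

day 2

Refactor must be in the same day as Package, which can't be before day 2, so Refactor is at least day 2.
Refactor at day 2 is achievable: Handover in day 2, Launch in day 2, Scope in day 1, Review in day 2, Package in day 2, Research in day 1, Integrate in day 1, Prototype in day 2, Refactor in day 2.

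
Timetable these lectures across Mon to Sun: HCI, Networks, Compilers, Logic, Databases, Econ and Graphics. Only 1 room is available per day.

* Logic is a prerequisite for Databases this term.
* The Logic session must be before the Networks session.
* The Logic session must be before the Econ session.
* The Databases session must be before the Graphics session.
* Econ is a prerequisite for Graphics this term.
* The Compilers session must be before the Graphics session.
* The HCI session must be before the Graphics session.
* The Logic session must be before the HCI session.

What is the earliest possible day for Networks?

Precedence pushes Networks to at least Tue.
Networks at Tue is achievable: Graphics -> Sun, Databases -> Thu, Compilers -> Sat, Econ -> Fri, Logic -> Mon, HCI -> Wed, Networks -> Tue.

Tue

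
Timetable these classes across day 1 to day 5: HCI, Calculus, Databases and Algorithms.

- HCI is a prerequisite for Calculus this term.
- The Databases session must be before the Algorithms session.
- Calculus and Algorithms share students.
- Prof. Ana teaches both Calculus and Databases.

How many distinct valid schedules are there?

Splitting on HCI: it can be day 1 (24), day 2 (18), day 3 (12), day 4 (6). Listing each branch's schedules as (Calculus, Databases, Algorithms) by day number:
HCI=day 1: (2,1,3) (2,1,4) (2,1,5) (2,3,4) (2,3,5) (2,4,5) (3,1,2) (3,1,4) (3,1,5) (3,2,4) (3,2,5) (3,4,5) (4,1,2) (4,1,3) (4,1,5) (4,2,3) (4,2,5) (4,3,5) (5,1,2) (5,1,3) (5,1,4) (5,2,3) (5,2,4) (5,3,4) — 24.
HCI=day 2: (3,1,2) (3,1,4) (3,1,5) (3,2,4) (3,2,5) (3,4,5) (4,1,2) (4,1,3) (4,1,5) (4,2,3) (4,2,5) (4,3,5) (5,1,2) (5,1,3) (5,1,4) (5,2,3) (5,2,4) (5,3,4) — 18.
HCI=day 3: (4,1,2) (4,1,3) (4,1,5) (4,2,3) (4,2,5) (4,3,5) (5,1,2) (5,1,3) (5,1,4) (5,2,3) (5,2,4) (5,3,4) — 12.
HCI=day 4: (5,1,2) (5,1,3) (5,1,4) (5,2,3) (5,2,4) (5,3,4) — 6.
Summing: 24 + 18 + 12 + 6 = 60.

60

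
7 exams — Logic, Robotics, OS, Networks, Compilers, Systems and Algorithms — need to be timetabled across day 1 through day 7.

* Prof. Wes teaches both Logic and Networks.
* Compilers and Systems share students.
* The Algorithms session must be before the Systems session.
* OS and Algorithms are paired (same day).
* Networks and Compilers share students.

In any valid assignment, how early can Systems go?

Precedence pushes Systems to at least day 2.
Systems at day 2 is achievable: Robotics in day 1, Algorithms in day 1, Networks in day 2, Logic in day 1, Compilers in day 1, Systems in day 2, OS in day 1.

day 2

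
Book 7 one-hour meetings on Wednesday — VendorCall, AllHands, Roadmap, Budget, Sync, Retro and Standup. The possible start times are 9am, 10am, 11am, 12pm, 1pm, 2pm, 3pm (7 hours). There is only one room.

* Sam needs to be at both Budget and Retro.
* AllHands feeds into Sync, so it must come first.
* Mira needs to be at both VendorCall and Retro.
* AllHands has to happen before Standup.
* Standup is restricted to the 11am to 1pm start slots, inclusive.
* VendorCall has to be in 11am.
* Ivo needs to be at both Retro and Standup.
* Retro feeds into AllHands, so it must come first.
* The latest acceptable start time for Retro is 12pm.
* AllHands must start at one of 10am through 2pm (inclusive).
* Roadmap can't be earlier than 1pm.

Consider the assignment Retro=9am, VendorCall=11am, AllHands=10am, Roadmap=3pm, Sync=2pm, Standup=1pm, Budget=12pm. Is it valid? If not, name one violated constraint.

AllHands has to happen before Standup — holds.
Ivo needs to be at both Retro and Standup — holds.
AllHands feeds into Sync, so it must come first — holds.
Standup is restricted to the 11am to 1pm start slots, inclusive — holds.
Roadmap can't be earlier than 1pm — holds.
There is only one room — holds.
Mira needs to be at both VendorCall and Retro — holds.
VendorCall has to be in 11am — holds.
AllHands must start at one of 10am through 2pm (inclusive) — holds.
Sam needs to be at both Budget and Retro — holds.
The latest acceptable start time for Retro is 12pm — holds.
Retro feeds into AllHands, so it must come first — holds.

Valid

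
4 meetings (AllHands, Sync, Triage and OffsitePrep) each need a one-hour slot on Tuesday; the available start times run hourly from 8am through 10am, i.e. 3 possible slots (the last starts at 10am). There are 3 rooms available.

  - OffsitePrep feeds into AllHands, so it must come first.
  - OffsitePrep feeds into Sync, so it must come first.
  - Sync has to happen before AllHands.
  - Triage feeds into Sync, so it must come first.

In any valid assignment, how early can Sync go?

Precedence pushes Sync to at least 9am; downstream work caps Sync at 9am.
Sync at 9am is achievable: OffsitePrep=8am, AllHands=10am, Sync=9am, Triage=8am.

9am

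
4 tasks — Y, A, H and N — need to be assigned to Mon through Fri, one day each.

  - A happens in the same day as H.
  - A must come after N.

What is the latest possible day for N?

Thu

Downstream work caps N at Thu.
N at Thu is achievable: A -> Fri, H -> Fri, N -> Thu, Y -> Mon.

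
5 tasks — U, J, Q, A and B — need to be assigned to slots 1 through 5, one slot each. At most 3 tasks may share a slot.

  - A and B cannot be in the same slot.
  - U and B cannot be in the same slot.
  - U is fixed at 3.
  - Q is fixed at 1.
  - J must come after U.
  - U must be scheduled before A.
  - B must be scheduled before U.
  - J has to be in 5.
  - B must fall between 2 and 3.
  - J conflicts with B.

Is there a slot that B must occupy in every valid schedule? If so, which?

2

B's window is 2–3.
U is fixed at 3, and B can't share a slot with U.
So B must be 2.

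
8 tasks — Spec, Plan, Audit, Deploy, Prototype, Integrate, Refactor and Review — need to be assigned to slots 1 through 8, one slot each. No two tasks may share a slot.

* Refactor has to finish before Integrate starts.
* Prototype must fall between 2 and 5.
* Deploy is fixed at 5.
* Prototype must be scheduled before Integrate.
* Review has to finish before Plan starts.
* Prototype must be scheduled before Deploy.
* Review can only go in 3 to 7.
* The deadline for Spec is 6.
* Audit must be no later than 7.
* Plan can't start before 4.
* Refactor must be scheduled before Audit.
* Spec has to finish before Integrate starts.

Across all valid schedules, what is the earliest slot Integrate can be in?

4

Precedence pushes Integrate to at least 3.
Integrate at 4 is achievable: Plan -> 8; Spec -> 1; Refactor -> 3; Review -> 6; Prototype -> 2; Integrate -> 4; Audit -> 7; Deploy -> 5.
Nothing earlier works — the capacity limit rule out every slot before 4.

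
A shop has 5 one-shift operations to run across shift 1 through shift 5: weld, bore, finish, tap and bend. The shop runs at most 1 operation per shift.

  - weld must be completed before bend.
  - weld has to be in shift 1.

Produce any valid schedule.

bore in shift 3, tap in shift 5, finish in shift 4, weld in shift 1, bend in shift 2

Checking: weld(shift 1) before bend(shift 2); weld=shift 1 in [shift 1,shift 1]; max 1 per shift (cap 1).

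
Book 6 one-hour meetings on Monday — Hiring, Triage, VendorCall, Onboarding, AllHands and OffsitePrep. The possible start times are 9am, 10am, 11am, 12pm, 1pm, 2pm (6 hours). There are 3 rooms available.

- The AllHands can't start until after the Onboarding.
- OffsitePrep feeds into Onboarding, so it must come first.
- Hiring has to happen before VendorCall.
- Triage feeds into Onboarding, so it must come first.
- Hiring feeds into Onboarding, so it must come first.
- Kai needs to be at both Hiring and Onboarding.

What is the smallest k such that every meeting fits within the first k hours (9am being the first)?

3 hours

The precedence chain requires at least 3 distinct hours.
With at most 3 per hour and 6 meetings, at least 2 hours are needed.
3 works (last occupied hour: 11am): for example Hiring -> 9am, AllHands -> 11am, OffsitePrep -> 9am, Triage -> 9am, VendorCall -> 10am, Onboarding -> 10am.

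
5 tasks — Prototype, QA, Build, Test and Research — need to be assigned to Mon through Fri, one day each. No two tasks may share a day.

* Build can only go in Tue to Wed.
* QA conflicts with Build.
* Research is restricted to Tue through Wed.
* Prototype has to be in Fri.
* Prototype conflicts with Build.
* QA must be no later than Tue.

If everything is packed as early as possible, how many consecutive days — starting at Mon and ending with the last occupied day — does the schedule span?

5

With at most 1 per day and 5 tasks, at least 5 days are needed.
Prototype can't be placed before Fri — that is day 5 counting from Mon — so the schedule must run through at least 5 days.
5 works (last occupied day: Fri): for example QA=Mon, Prototype=Fri, Build=Tue, Research=Wed, Test=Thu.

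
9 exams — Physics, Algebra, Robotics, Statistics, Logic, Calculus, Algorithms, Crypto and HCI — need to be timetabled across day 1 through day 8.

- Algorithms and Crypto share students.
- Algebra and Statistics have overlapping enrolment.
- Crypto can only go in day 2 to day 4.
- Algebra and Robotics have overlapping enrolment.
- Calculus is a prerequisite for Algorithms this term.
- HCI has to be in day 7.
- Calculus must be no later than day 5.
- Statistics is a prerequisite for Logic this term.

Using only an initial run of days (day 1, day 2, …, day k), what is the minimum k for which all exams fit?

The precedence chain requires at least 2 distinct days.
HCI can't be placed before day 7, so the schedule must run through at least day 7.
7 works (last occupied day: day 7): for example Robotics in day 1; Statistics in day 1; Crypto in day 2; Physics in day 1; Logic in day 2; Algorithms in day 3; HCI in day 7; Calculus in day 1; Algebra in day 2.

7 days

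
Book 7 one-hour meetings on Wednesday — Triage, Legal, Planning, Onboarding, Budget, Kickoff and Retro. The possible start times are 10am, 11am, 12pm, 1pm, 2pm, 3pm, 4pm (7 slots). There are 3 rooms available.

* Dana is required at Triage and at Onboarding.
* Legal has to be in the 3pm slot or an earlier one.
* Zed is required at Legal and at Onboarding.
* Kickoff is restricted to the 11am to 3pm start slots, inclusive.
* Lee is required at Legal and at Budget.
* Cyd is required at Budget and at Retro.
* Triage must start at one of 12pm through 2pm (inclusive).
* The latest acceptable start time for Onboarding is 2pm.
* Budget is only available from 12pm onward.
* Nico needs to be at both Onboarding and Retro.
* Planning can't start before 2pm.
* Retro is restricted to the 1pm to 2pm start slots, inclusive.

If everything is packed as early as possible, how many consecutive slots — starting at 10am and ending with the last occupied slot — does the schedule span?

5 slots

With at most 3 per slot and 7 meetings, at least 3 slots are needed.
Planning can't be placed before 2pm — that is slot 5 counting from 10am — so the schedule must run through at least 5 slots.
5 works (last occupied slot: 2pm): for example Budget in 12pm; Retro in 1pm; Planning in 2pm; Triage in 12pm; Onboarding in 11am; Legal in 10am; Kickoff in 11am.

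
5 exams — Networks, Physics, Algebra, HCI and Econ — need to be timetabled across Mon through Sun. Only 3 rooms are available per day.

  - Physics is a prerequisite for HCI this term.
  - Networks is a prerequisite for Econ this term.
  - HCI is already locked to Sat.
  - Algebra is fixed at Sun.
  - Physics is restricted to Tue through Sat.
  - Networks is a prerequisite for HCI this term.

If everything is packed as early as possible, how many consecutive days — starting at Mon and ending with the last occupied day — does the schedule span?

The precedence chain requires at least 2 distinct days.
With at most 3 per day and 5 exams, at least 2 days are needed.
Algebra can't be placed before Sun — that is day 7 counting from Mon — so the schedule must run through at least 7 days.
7 works (last occupied day: Sun): for example HCI=Sat; Physics=Tue; Econ=Tue; Networks=Mon; Algebra=Sun.

7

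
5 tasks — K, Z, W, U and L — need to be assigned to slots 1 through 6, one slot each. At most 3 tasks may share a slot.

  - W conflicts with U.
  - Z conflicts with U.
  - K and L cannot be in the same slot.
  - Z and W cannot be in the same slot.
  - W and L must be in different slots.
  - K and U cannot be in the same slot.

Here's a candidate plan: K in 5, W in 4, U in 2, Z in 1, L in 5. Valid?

K and L cannot be in the same slot — violated.
W conflicts with U — holds.
Z conflicts with U — holds.
Z and W cannot be in the same slot — holds.
W and L must be in different slots — holds.
K and U cannot be in the same slot — holds.
At most 3 tasks may share a slot — holds.

No. K and L cannot be in the same slot is not satisfied.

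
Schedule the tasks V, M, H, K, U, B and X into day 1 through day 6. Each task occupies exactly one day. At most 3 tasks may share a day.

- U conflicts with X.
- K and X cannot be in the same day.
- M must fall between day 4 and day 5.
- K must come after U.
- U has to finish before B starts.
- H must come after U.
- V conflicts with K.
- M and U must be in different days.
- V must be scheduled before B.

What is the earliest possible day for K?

day 2

Precedence pushes K to at least day 2.
K at day 2 is achievable: M in day 4, H in day 2, X in day 3, K in day 2, B in day 2, U in day 1, V in day 1.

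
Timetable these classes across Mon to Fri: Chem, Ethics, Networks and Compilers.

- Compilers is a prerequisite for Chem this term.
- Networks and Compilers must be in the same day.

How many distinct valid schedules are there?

Splitting on Chem: it can be Tue (5), Wed (10), Thu (15), Fri (20). Listing each branch's schedules as (Ethics, Networks, Compilers):
Chem=Tue: (Mon,Mon,Mon) (Tue,Mon,Mon) (Wed,Mon,Mon) (Thu,Mon,Mon) (Fri,Mon,Mon) — 5.
Chem=Wed: (Mon,Mon,Mon) (Mon,Tue,Tue) (Tue,Mon,Mon) (Tue,Tue,Tue) (Wed,Mon,Mon) (Wed,Tue,Tue) (Thu,Mon,Mon) (Thu,Tue,Tue) (Fri,Mon,Mon) (Fri,Tue,Tue) — 10.
Chem=Thu: (Mon,Mon,Mon) (Mon,Tue,Tue) (Mon,Wed,Wed) (Tue,Mon,Mon) (Tue,Tue,Tue) (Tue,Wed,Wed) (Wed,Mon,Mon) (Wed,Tue,Tue) (Wed,Wed,Wed) (Thu,Mon,Mon) (Thu,Tue,Tue) (Thu,Wed,Wed) (Fri,Mon,Mon) (Fri,Tue,Tue) (Fri,Wed,Wed) — 15.
Chem=Fri: (Mon,Mon,Mon) (Mon,Tue,Tue) (Mon,Wed,Wed) (Mon,Thu,Thu) (Tue,Mon,Mon) (Tue,Tue,Tue) (Tue,Wed,Wed) (Tue,Thu,Thu) (Wed,Mon,Mon) (Wed,Tue,Tue) (Wed,Wed,Wed) (Wed,Thu,Thu) (Thu,Mon,Mon) (Thu,Tue,Tue) (Thu,Wed,Wed) (Thu,Thu,Thu) (Fri,Mon,Mon) (Fri,Tue,Tue) (Fri,Wed,Wed) (Fri,Thu,Thu) — 20.
Summing: 5 + 10 + 15 + 20 = 50.

50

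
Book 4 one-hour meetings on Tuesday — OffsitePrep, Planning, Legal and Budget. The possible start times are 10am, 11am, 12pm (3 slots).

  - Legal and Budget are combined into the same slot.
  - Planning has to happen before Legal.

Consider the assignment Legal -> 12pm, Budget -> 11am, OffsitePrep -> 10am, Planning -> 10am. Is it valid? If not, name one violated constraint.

No. Legal and Budget are combined into the same slot is not satisfied.

Legal and Budget are combined into the same slot — violated.
Planning has to happen before Legal — holds.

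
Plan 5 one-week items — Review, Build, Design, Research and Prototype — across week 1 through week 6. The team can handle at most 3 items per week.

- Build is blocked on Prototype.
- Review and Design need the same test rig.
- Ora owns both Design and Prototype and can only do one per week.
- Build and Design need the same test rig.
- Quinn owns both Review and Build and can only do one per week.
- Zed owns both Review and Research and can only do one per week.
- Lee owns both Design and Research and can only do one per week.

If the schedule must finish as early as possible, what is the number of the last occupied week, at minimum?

3

The precedence chain requires at least 2 distinct weeks.
With at most 3 per week and 5 work items, at least 2 weeks are needed.
Could 2 weeks be enough, i.e. nothing placed later than week 2? No: Build must come after Prototype (at week 1 or later) → {week 2}; Prototype must come before Build (at week 2 or earlier) → {week 1}; Design can't share with Build (week 2) → {week 1}; Prototype can't share with Design (week 1) → nothing is left.
So 2 weeks is not enough.
3 works (last occupied week: week 3): for example Build=week 2, Prototype=week 1, Research=week 2, Design=week 3, Review=week 1.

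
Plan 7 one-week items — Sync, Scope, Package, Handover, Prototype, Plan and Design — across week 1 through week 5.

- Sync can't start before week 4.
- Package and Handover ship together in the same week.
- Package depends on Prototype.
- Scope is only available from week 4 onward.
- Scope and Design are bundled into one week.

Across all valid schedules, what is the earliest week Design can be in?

Design must be in the same week as Scope, which can't be before week 4, so Design is at least week 4.
Design at week 4 is achievable: Sync in week 4; Handover in week 2; Plan in week 1; Scope in week 4; Design in week 4; Prototype in week 1; Package in week 2.

week 4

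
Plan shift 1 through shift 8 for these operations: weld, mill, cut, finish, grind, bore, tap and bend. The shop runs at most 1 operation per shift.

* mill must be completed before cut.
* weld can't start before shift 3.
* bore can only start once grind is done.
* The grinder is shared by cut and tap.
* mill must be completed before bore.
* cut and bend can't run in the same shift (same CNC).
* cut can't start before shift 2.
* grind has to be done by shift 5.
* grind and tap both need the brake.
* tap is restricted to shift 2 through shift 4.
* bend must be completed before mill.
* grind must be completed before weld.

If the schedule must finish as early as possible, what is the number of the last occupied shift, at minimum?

shift 8

The precedence chain requires at least 3 distinct shifts.
With at most 1 per shift and 8 operations, at least 8 shifts are needed.
8 works (last occupied shift: shift 8): for example finish in shift 8; grind in shift 1; cut in shift 6; bend in shift 4; bore in shift 7; tap in shift 2; weld in shift 3; mill in shift 5.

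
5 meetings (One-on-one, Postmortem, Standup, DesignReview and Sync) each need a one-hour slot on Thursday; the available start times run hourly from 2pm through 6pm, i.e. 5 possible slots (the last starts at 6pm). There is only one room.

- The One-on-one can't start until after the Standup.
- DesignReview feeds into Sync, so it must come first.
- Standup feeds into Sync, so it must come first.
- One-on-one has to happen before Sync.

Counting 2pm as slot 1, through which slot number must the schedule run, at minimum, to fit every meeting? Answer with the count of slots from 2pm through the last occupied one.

5 slots

The precedence chain requires at least 3 distinct slots.
With at most 1 per slot and 5 meetings, at least 5 slots are needed.
5 works (last occupied slot: 6pm): for example Standup -> 2pm, One-on-one -> 3pm, Sync -> 5pm, Postmortem -> 6pm, DesignReview -> 4pm.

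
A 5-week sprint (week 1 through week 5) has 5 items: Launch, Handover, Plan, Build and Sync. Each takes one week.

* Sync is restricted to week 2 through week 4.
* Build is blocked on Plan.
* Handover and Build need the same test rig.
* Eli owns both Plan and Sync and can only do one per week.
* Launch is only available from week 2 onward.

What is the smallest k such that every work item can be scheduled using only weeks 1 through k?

The precedence chain requires at least 2 distinct weeks.
2 works (last occupied week: week 2): for example Launch in week 2; Build in week 2; Handover in week 1; Sync in week 2; Plan in week 1.

2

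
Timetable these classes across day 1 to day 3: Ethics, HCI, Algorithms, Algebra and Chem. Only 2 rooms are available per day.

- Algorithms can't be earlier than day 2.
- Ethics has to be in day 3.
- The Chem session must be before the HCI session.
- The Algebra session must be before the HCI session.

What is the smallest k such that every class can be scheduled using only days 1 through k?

3 days

The precedence chain requires at least 2 distinct days.
With at most 2 per day and 5 classes, at least 3 days are needed.
Ethics can't be placed before day 3, so the schedule must run through at least day 3.
3 works (last occupied day: day 3): for example Algorithms in day 2; Algebra in day 1; Chem in day 1; HCI in day 2; Ethics in day 3.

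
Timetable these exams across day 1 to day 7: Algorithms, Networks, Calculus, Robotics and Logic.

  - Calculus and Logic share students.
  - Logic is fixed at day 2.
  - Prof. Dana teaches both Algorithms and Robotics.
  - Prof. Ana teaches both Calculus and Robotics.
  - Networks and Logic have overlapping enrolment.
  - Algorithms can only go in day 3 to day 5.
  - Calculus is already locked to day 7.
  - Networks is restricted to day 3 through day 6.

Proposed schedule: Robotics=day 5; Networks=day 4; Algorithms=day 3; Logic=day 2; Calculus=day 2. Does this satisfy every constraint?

Networks and Logic have overlapping enrolment — holds.
Networks is restricted to day 3 through day 6 — holds.
Prof. Dana teaches both Algorithms and Robotics — holds.
Calculus and Logic share students — violated.
Algorithms can only go in day 3 to day 5 — holds.
Calculus is already locked to day 7 — violated.
Logic is fixed at day 2 — holds.
Prof. Ana teaches both Calculus and Robotics — holds.

No — it violates: Calculus is already locked to day 7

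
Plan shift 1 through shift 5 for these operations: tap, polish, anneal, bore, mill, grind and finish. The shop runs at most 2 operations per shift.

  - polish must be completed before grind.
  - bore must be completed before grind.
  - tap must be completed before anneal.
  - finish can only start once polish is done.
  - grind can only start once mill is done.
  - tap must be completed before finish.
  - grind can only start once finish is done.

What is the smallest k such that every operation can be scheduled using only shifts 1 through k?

The precedence chain requires at least 3 distinct shifts.
With at most 2 per shift and 7 operations, at least 4 shifts are needed.
4 works (last occupied shift: shift 4): for example finish=shift 2, grind=shift 4, mill=shift 3, bore=shift 3, tap=shift 1, polish=shift 1, anneal=shift 2.

4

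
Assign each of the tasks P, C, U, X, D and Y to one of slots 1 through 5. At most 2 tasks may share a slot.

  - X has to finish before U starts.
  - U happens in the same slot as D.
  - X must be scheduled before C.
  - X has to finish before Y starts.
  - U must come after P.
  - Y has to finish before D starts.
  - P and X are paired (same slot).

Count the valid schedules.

Splitting on P: it can be 1 (18), 2 (6), 3 (1). Listing each branch's schedules as (C, U, X, D, Y):
P=1: (2,3,1,3,2) (2,4,1,4,2) (2,4,1,4,3) (2,5,1,5,2) (2,5,1,5,3) (2,5,1,5,4) (3,4,1,4,2) (3,4,1,4,3) (3,5,1,5,2) (3,5,1,5,3) (3,5,1,5,4) (4,3,1,3,2) (4,5,1,5,2) (4,5,1,5,3) (4,5,1,5,4) (5,3,1,3,2) (5,4,1,4,2) (5,4,1,4,3) — 18.
P=2: (3,4,2,4,3) (3,5,2,5,3) (3,5,2,5,4) (4,5,2,5,3) (4,5,2,5,4) (5,4,2,4,3) — 6.
P=3: (4,5,3,5,4) — 1.
Summing: 18 + 6 + 1 = 25.

25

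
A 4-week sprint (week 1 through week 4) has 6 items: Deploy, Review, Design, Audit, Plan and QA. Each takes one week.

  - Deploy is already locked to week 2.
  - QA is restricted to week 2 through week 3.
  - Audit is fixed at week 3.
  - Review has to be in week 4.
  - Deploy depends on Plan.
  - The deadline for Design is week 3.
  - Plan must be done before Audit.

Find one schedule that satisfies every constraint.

Review -> week 4, Design -> week 1, Deploy -> week 2, Plan -> week 1, Audit -> week 3, QA -> week 2

Checking: Plan(week 1) before Deploy(week 2); Plan(week 1) before Audit(week 3); Review=week 4 in [week 4,week 4]; Deploy=week 2 in [week 2,week 2]; Audit=week 3 in [week 3,week 3]; QA=week 2 in [week 2,week 3]; Design=week 1 in [week 1,week 3].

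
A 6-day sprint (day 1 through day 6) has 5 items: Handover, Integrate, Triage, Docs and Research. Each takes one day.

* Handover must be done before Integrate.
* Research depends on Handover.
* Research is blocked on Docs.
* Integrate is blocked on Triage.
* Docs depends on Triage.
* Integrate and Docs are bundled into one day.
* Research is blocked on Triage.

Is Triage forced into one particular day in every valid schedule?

Triage can be day 1 (e.g. Research -> day 3; Integrate -> day 2; Triage -> day 1; Handover -> day 1; Docs -> day 2) or day 2 (e.g. Integrate -> day 3; Research -> day 4; Triage -> day 2; Handover -> day 1; Docs -> day 3).

No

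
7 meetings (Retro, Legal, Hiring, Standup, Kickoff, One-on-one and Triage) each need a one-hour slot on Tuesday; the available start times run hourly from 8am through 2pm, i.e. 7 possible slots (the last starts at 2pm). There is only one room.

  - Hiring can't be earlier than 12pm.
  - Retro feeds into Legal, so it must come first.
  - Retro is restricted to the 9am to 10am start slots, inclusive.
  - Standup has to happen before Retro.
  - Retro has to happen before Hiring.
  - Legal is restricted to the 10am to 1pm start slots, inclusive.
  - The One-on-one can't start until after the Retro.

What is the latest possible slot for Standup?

Downstream work caps Standup at 9am.
Standup at 9am is achievable: Kickoff -> 8am; Triage -> 2pm; Hiring -> 12pm; Retro -> 10am; Standup -> 9am; Legal -> 11am; One-on-one -> 1pm.

9am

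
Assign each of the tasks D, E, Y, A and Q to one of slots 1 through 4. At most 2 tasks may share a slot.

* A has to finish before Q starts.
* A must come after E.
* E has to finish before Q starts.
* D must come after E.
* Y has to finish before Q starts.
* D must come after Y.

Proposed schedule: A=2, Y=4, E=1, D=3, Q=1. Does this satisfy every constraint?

No — it violates: Y has to finish before Q starts

D must come after E — holds.
D must come after Y — violated.
At most 2 tasks may share a slot — holds.
Y has to finish before Q starts — violated.
A has to finish before Q starts — violated.
A must come after E — holds.
E has to finish before Q starts — violated.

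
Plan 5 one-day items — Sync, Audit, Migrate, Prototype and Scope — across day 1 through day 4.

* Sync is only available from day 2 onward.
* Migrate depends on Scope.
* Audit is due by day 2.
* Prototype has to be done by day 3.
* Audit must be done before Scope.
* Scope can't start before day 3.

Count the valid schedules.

18

Splitting on Sync: it can be day 2 (6), day 3 (6), day 4 (6). Listing each branch's schedules as (Audit, Migrate, Prototype, Scope) by day number:
Sync=day 2: (1,4,1,3) (1,4,2,3) (1,4,3,3) (2,4,1,3) (2,4,2,3) (2,4,3,3) — 6.
Sync=day 3: (1,4,1,3) (1,4,2,3) (1,4,3,3) (2,4,1,3) (2,4,2,3) (2,4,3,3) — 6.
Sync=day 4: (1,4,1,3) (1,4,2,3) (1,4,3,3) (2,4,1,3) (2,4,2,3) (2,4,3,3) — 6.
Summing: 6 + 6 + 6 = 18.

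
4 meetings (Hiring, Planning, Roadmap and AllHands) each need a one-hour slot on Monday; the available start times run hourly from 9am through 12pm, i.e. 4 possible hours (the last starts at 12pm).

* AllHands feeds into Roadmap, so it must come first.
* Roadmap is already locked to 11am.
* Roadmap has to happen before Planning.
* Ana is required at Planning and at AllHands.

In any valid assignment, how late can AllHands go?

10am

Downstream work caps AllHands at 10am.
AllHands at 10am is achievable: Hiring -> 9am, AllHands -> 10am, Planning -> 12pm, Roadmap -> 11am.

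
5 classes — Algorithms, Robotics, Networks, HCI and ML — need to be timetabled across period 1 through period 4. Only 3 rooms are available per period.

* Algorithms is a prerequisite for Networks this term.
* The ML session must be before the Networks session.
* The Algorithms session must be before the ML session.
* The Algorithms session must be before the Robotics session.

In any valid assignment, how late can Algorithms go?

period 2

Downstream work caps Algorithms at period 2.
Algorithms at period 2 is achievable: ML in period 3, Robotics in period 3, HCI in period 1, Networks in period 4, Algorithms in period 2.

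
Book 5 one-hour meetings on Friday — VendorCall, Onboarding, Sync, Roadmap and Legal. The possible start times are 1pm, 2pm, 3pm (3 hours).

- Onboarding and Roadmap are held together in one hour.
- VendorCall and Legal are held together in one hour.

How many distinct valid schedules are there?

27

Splitting on VendorCall: it can be 1pm (9), 2pm (9), 3pm (9). Listing each branch's schedules as (Onboarding, Sync, Roadmap, Legal):
VendorCall=1pm: (1pm,1pm,1pm,1pm) (1pm,2pm,1pm,1pm) (1pm,3pm,1pm,1pm) (2pm,1pm,2pm,1pm) (2pm,2pm,2pm,1pm) (2pm,3pm,2pm,1pm) (3pm,1pm,3pm,1pm) (3pm,2pm,3pm,1pm) (3pm,3pm,3pm,1pm) — 9.
VendorCall=2pm: (1pm,1pm,1pm,2pm) (1pm,2pm,1pm,2pm) (1pm,3pm,1pm,2pm) (2pm,1pm,2pm,2pm) (2pm,2pm,2pm,2pm) (2pm,3pm,2pm,2pm) (3pm,1pm,3pm,2pm) (3pm,2pm,3pm,2pm) (3pm,3pm,3pm,2pm) — 9.
VendorCall=3pm: (1pm,1pm,1pm,3pm) (1pm,2pm,1pm,3pm) (1pm,3pm,1pm,3pm) (2pm,1pm,2pm,3pm) (2pm,2pm,2pm,3pm) (2pm,3pm,2pm,3pm) (3pm,1pm,3pm,3pm) (3pm,2pm,3pm,3pm) (3pm,3pm,3pm,3pm) — 9.
Summing: 9 + 9 + 9 = 27.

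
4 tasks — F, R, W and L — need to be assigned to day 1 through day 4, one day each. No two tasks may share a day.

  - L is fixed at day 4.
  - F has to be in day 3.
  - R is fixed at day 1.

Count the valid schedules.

Enumerating: F=day 3, L=day 4, R=day 1, W=day 2.

1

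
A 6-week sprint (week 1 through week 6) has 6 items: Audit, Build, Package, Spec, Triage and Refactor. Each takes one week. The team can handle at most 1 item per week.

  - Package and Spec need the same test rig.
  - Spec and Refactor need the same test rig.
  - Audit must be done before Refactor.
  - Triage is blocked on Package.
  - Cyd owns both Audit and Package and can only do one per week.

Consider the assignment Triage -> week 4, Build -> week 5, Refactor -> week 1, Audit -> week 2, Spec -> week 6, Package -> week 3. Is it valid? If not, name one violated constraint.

No. Audit must be done before Refactor is not satisfied.

Triage is blocked on Package — holds.
Cyd owns both Audit and Package and can only do one per week — holds.
Package and Spec need the same test rig — holds.
Audit must be done before Refactor — violated.
Spec and Refactor need the same test rig — holds.
The team can handle at most 1 item per week — holds.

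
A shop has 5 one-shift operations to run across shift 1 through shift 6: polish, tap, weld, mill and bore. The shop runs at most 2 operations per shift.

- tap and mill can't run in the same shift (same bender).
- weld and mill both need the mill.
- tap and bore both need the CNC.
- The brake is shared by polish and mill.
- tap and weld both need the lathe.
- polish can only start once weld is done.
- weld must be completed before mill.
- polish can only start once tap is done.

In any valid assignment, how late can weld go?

shift 4

Downstream work caps weld at shift 5.
weld at shift 4 is achievable: tap -> shift 1; bore -> shift 2; polish -> shift 5; weld -> shift 4; mill -> shift 6.
Nothing later works — the conflict and capacity constraints rule out every shift after shift 4.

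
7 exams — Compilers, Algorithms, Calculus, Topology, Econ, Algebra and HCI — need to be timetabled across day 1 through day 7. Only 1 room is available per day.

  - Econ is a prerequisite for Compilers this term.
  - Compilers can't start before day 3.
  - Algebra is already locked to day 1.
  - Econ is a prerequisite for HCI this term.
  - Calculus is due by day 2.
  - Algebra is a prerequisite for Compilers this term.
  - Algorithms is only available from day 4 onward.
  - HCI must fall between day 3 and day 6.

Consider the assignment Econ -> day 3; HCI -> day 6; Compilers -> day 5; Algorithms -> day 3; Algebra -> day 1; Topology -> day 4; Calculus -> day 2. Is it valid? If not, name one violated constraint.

No — it violates: Algorithms is only available from day 4 onward

Econ is a prerequisite for Compilers this term — holds.
Econ is a prerequisite for HCI this term — holds.
Algebra is already locked to day 1 — holds.
Algebra is a prerequisite for Compilers this term — holds.
Compilers can't start before day 3 — holds.
Algorithms is only available from day 4 onward — violated.
Calculus is due by day 2 — holds.
Only 1 room is available per day — violated.
HCI must fall between day 3 and day 6 — holds.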